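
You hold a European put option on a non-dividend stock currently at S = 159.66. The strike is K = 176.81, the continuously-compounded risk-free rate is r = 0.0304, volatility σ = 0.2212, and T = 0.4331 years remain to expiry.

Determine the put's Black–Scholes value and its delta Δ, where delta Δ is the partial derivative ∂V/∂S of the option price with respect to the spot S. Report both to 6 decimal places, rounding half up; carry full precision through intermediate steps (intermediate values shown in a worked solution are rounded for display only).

price = 18.860868
Δ = -0.704591

σ√T = 0.2212·√0.4331 = 0.145572
d₁ = (ln(S/K) + (r+σ²/2)T) / (σ√T) = (ln(159.66/176.81) + (0.0304+0.2212²/2)·0.4331) / 0.145572 = (-0.102029 + 0.023762) / 0.145572 = -0.537651
d₂ = d₁ − σ√T = -0.537651 − 0.145572 = -0.683224
e^{−rT} = e^{−0.0304·0.4331} = 0.986920
N(−d₁) = 0.704591,  N(−d₂) = 0.752767
Put price V = K·e^{−rT}·N(−d₂) − S·N(−d₁) = 131.355891 − 112.495024 = 18.860868
Δ = −N(−d₁) = -0.704591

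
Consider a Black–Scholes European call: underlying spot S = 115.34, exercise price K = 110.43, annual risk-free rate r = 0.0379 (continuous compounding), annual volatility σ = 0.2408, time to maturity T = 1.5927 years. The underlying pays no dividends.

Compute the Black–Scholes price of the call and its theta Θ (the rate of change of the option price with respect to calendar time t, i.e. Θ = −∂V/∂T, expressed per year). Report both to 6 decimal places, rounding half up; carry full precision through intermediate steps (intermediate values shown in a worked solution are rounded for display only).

price = 19.691347
Θ = -6.152798

σ√T = 0.2408·√1.5927 = 0.303895
d₁ = (ln(S/K) + (r+σ²/2)T) / (σ√T) = (ln(115.34/110.43) + (0.0379+0.2408²/2)·1.5927) / 0.303895 = (0.043502 + 0.106539) / 0.303895 = 0.493729
d₂ = d₁ − σ√T = 0.493729 − 0.303895 = 0.189834
e^{−rT} = e^{−0.0379·1.5927} = 0.941422
N(d₁) = 0.689251,  N(d₂) = 0.575281
Call price V = S·N(d₁) − K·e^{−rT}·N(d₂) = 79.498248 − 59.806901 = 19.691347
φ(d₁) = (1/√(2π))·e^{−d₁²/2} = 0.353164
Θ = −S·φ(d₁)·σ/(2√T) − r·K·e^{−rT}·N(d₂) = −3.886117 − 2.266682 = -6.152798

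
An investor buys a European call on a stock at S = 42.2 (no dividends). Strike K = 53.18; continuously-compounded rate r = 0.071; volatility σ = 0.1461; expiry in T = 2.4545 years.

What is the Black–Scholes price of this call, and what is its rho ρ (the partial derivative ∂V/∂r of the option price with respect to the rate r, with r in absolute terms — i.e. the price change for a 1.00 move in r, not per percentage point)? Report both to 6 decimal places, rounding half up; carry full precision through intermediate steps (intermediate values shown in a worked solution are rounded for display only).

price = 2.841860
ρ = 39.271539

σ√T = 0.1461·√2.4545 = 0.228893
d₁ = (ln(S/K) + (r+σ²/2)T) / (σ√T) = (ln(42.2/53.18) + (0.071+0.1461²/2)·2.4545) / 0.228893 = (-0.231262 + 0.200465) / 0.228893 = -0.134547
d₂ = d₁ − σ√T = -0.134547 − 0.228893 = -0.363439
e^{−rT} = e^{−0.071·2.4545} = 0.840070
N(d₁) = 0.446485,  N(d₂) = 0.358138
Call price V = S·N(d₁) − K·e^{−rT}·N(d₂) = 18.841672 − 15.999812 = 2.841860
ρ = K·T·e^{−rT}·N(d₂) = 39.271539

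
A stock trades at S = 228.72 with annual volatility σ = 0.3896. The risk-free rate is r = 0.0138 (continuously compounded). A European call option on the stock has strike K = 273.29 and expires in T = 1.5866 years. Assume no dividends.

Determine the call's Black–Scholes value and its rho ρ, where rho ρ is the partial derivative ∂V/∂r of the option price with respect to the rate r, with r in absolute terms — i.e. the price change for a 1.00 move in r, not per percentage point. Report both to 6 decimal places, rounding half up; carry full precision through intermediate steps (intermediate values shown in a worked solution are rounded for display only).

price = 31.112401
ρ = 121.550507

σ√T = 0.3896·√1.5866 = 0.490741
d₁ = (ln(S/K) + (r+σ²/2)T) / (σ√T) = (ln(228.72/273.29) + (0.0138+0.3896²/2)·1.5866) / 0.490741 = (-0.178035 + 0.142309) / 0.490741 = -0.072801
d₂ = d₁ − σ√T = -0.072801 − 0.490741 = -0.563542
e^{−rT} = e^{−0.0138·1.5866} = 0.978343
N(d₁) = 0.470982,  N(d₂) = 0.286533
Call price V = S·N(d₁) − K·e^{−rT}·N(d₂) = 107.723083 − 76.610682 = 31.112401
ρ = K·T·e^{−rT}·N(d₂) = 121.550507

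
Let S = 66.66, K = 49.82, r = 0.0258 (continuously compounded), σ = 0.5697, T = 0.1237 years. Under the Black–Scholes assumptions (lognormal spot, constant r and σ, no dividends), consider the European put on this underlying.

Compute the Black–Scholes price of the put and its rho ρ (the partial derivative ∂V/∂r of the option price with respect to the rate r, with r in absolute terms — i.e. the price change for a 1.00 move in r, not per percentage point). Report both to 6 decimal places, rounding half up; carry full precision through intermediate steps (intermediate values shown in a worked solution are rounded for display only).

σ√T = 0.5697·√0.1237 = 0.200369
d₁ = (ln(S/K) + (r+σ²/2)T) / (σ√T) = (ln(66.66/49.82) + (0.0258+0.5697²/2)·0.1237) / 0.200369 = (0.291189 + 0.023265) / 0.200369 = 1.569372
d₂ = d₁ − σ√T = 1.569372 − 0.200369 = 1.369003
e^{−rT} = e^{−0.0258·0.1237} = 0.996814
N(−d₁) = 0.058281,  N(−d₂) = 0.085499
Put price V = K·e^{−rT}·N(−d₂) − S·N(−d₁) = 4.245996 − 3.884986 = 0.361010
ρ = −K·T·e^{−rT}·N(−d₂) = -0.525230

price = 0.361010
ρ = -0.525230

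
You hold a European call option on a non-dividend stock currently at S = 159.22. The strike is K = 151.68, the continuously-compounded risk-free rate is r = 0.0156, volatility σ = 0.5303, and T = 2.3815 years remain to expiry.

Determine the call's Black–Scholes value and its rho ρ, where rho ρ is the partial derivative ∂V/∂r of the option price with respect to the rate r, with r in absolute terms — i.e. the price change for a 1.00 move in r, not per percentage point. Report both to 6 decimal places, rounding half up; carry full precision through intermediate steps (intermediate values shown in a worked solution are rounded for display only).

price = 55.278214
ρ = 132.389289

σ√T = 0.5303·√2.3815 = 0.818365
d₁ = (ln(S/K) + (r+σ²/2)T) / (σ√T) = (ln(159.22/151.68) + (0.0156+0.5303²/2)·2.3815) / 0.818365 = (0.048514 + 0.372012) / 0.818365 = 0.513861
d₂ = d₁ − σ√T = 0.513861 − 0.818365 = -0.304504
e^{−rT} = e^{−0.0156·2.3815} = 0.963530
N(d₁) = 0.696325,  N(d₂) = 0.380372
Call price V = S·N(d₁) − K·e^{−rT}·N(d₂) = 110.868929 − 55.590716 = 55.278214
ρ = K·T·e^{−rT}·N(d₂) = 132.389289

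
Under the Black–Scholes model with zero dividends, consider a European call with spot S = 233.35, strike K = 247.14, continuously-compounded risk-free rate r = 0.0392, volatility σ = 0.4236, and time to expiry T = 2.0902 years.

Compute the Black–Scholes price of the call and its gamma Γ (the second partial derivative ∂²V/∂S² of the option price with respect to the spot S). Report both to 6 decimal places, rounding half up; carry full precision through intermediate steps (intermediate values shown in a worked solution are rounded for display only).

price = 58.322978
Γ = 0.002629

σ√T = 0.4236·√2.0902 = 0.612421
d₁ = (ln(S/K) + (r+σ²/2)T) / (σ√T) = (ln(233.35/247.14) + (0.0392+0.4236²/2)·2.0902) / 0.612421 = (-0.057416 + 0.269465) / 0.612421 = 0.346249
d₂ = d₁ − σ√T = 0.346249 − 0.612421 = -0.266172
e^{−rT} = e^{−0.0392·2.0902} = 0.921331
N(d₁) = 0.635422,  N(d₂) = 0.395053
Call price V = S·N(d₁) − K·e^{−rT}·N(d₂) = 148.275748 − 89.952770 = 58.322978
φ(d₁) = (1/√(2π))·e^{−d₁²/2} = 0.375731
Γ = φ(d₁) / (S·σ·√T) = 0.002629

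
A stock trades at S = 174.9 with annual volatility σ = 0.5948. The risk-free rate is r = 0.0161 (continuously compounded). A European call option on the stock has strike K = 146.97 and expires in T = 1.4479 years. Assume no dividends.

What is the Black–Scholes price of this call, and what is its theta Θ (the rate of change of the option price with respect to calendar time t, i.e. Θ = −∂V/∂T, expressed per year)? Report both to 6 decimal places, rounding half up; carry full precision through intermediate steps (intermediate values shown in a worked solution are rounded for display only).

σ√T = 0.5948·√1.4479 = 0.715715
d₁ = (ln(S/K) + (r+σ²/2)T) / (σ√T) = (ln(174.9/146.97) + (0.0161+0.5948²/2)·1.4479) / 0.715715 = (0.173986 + 0.279435) / 0.715715 = 0.633522
d₂ = d₁ − σ√T = 0.633522 − 0.715715 = -0.082193
e^{−rT} = e^{−0.0161·1.4479} = 0.976958
N(d₁) = 0.736804,  N(d₂) = 0.467246
Call price V = S·N(d₁) − K·e^{−rT}·N(d₂) = 128.866939 − 67.088921 = 61.778018
φ(d₁) = (1/√(2π))·e^{−d₁²/2} = 0.326406
Θ = −S·φ(d₁)·σ/(2√T) − r·K·e^{−rT}·N(d₂) = −14.109757 − 1.080132 = -15.189888

price = 61.778018
Θ = -15.189888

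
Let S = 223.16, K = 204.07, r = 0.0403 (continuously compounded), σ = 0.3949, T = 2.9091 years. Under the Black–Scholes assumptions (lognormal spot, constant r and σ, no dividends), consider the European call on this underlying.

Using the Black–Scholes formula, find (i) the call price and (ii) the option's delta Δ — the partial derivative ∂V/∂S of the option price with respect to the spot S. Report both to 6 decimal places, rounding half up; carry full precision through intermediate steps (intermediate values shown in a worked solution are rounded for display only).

σ√T = 0.3949·√2.9091 = 0.673545
d₁ = (ln(S/K) + (r+σ²/2)T) / (σ√T) = (ln(223.16/204.07) + (0.0403+0.3949²/2)·2.9091) / 0.673545 = (0.089426 + 0.344068) / 0.673545 = 0.643601
d₂ = d₁ − σ√T = 0.643601 − 0.673545 = -0.029944
e^{−rT} = e^{−0.0403·2.9091} = 0.889375
N(d₁) = 0.740083,  N(d₂) = 0.488056
Call price V = S·N(d₁) − K·e^{−rT}·N(d₂) = 165.156884 − 88.579543 = 76.577340
Δ = N(d₁) = 0.740083

price = 76.577340
Δ = 0.740083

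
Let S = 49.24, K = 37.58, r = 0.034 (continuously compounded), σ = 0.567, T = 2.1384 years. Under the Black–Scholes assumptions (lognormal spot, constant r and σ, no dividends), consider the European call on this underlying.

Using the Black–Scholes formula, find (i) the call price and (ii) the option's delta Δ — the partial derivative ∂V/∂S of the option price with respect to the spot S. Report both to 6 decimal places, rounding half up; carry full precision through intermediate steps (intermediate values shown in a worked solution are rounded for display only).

price = 21.746693
Δ = 0.796215

σ√T = 0.567·√2.1384 = 0.829139
d₁ = (ln(S/K) + (r+σ²/2)T) / (σ√T) = (ln(49.24/37.58) + (0.034+0.567²/2)·2.1384) / 0.829139 = (0.270234 + 0.416442) / 0.829139 = 0.828179
d₂ = d₁ − σ√T = 0.828179 − 0.829139 = -0.000960
e^{−rT} = e^{−0.034·2.1384} = 0.929875
N(d₁) = 0.796215,  N(d₂) = 0.499617
Call price V = S·N(d₁) − K·e^{−rT}·N(d₂) = 39.205650 − 17.458957 = 21.746693
Δ = N(d₁) = 0.796215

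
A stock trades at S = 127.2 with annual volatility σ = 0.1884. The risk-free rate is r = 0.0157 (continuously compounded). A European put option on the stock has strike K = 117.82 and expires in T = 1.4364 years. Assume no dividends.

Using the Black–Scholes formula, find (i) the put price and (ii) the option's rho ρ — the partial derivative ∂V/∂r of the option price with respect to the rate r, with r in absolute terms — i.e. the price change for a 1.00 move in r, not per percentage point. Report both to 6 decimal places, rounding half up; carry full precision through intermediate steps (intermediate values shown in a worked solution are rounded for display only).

σ√T = 0.1884·√1.4364 = 0.225797
d₁ = (ln(S/K) + (r+σ²/2)T) / (σ√T) = (ln(127.2/117.82) + (0.0157+0.1884²/2)·1.4364) / 0.225797 = (0.076603 + 0.048044) / 0.225797 = 0.552028
d₂ = d₁ − σ√T = 0.552028 − 0.225797 = 0.326230
e^{−rT} = e^{−0.0157·1.4364} = 0.977701
N(−d₁) = 0.290465,  N(−d₂) = 0.372125
Put price V = K·e^{−rT}·N(−d₂) − S·N(−d₁) = 42.866097 − 36.947115 = 5.918982
ρ = −K·T·e^{−rT}·N(−d₂) = -61.572861

price = 5.918982
ρ = -61.572861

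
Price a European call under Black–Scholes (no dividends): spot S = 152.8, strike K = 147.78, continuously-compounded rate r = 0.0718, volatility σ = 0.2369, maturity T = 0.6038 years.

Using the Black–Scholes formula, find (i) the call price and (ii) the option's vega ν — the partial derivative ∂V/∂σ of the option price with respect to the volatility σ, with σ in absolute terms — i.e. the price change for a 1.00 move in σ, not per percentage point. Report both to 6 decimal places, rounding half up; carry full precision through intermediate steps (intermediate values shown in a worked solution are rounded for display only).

price = 17.358085
ν = 41.611870

σ√T = 0.2369·√0.6038 = 0.184082
d₁ = (ln(S/K) + (r+σ²/2)T) / (σ√T) = (ln(152.8/147.78) + (0.0718+0.2369²/2)·0.6038) / 0.184082 = (0.033405 + 0.060296) / 0.184082 = 0.509018
d₂ = d₁ − σ√T = 0.509018 − 0.184082 = 0.324936
e^{−rT} = e^{−0.0718·0.6038} = 0.957573
N(d₁) = 0.694630,  N(d₂) = 0.627385
Call price V = S·N(d₁) − K·e^{−rT}·N(d₂) = 106.139504 − 88.781419 = 17.358085
φ(d₁) = (1/√(2π))·e^{−d₁²/2} = 0.350467
ν = S·φ(d₁)·√T = 41.611870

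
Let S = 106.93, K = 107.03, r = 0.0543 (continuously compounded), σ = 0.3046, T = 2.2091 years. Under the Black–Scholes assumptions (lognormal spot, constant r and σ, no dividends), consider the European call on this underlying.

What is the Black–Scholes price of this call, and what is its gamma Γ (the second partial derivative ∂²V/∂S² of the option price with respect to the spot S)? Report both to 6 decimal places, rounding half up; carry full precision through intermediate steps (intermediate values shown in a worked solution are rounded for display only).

σ√T = 0.3046·√2.2091 = 0.452728
d₁ = (ln(S/K) + (r+σ²/2)T) / (σ√T) = (ln(106.93/107.03) + (0.0543+0.3046²/2)·2.2091) / 0.452728 = (-0.000935 + 0.222436) / 0.452728 = 0.489258
d₂ = d₁ − σ√T = 0.489258 − 0.452728 = 0.036530
e^{−rT} = e^{−0.0543·2.2091} = 0.886961
N(d₁) = 0.687670,  N(d₂) = 0.514570
Call price V = S·N(d₁) − K·e^{−rT}·N(d₂) = 73.532595 − 48.848869 = 24.683726
φ(d₁) = (1/√(2π))·e^{−d₁²/2} = 0.353941
Γ = φ(d₁) / (S·σ·√T) = 0.007311

price = 24.683726
Γ = 0.007311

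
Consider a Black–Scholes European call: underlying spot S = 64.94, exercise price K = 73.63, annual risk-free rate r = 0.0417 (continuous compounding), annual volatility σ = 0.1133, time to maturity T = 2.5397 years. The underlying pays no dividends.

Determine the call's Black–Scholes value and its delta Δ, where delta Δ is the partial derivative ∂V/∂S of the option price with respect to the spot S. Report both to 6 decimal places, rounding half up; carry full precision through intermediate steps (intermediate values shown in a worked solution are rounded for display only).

σ√T = 0.1133·√2.5397 = 0.180560
d₁ = (ln(S/K) + (r+σ²/2)T) / (σ√T) = (ln(64.94/73.63) + (0.0417+0.1133²/2)·2.5397) / 0.180560 = (-0.125589 + 0.122206) / 0.180560 = -0.018733
d₂ = d₁ − σ√T = -0.018733 − 0.180560 = -0.199293
e^{−rT} = e^{−0.0417·2.5397} = 0.899510
N(d₁) = 0.492527,  N(d₂) = 0.421017
Call price V = S·N(d₁) − K·e^{−rT}·N(d₂) = 31.984715 − 27.884331 = 4.100384
Δ = N(d₁) = 0.492527

price = 4.100384
Δ = 0.492527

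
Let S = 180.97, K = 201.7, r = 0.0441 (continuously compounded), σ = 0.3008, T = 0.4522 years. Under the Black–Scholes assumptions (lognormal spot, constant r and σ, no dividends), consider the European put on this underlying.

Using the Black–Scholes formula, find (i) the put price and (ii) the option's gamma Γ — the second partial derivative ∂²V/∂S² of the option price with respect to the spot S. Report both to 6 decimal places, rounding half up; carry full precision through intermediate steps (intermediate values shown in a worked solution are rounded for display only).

σ√T = 0.3008·√0.4522 = 0.202275
d₁ = (ln(S/K) + (r+σ²/2)T) / (σ√T) = (ln(180.97/201.7) + (0.0441+0.3008²/2)·0.4522) / 0.202275 = (-0.108450 + 0.040400) / 0.202275 = -0.336425
d₂ = d₁ − σ√T = -0.336425 − 0.202275 = -0.538700
e^{−rT} = e^{−0.0441·0.4522} = 0.980256
N(−d₁) = 0.631725,  N(−d₂) = 0.704953
Put price V = K·e^{−rT}·N(−d₂) − S·N(−d₁) = 139.381602 − 114.323228 = 25.058374
φ(d₁) = (1/√(2π))·e^{−d₁²/2} = 0.376993
Γ = φ(d₁) / (S·σ·√T) = 0.010299

price = 25.058374
Γ = 0.010299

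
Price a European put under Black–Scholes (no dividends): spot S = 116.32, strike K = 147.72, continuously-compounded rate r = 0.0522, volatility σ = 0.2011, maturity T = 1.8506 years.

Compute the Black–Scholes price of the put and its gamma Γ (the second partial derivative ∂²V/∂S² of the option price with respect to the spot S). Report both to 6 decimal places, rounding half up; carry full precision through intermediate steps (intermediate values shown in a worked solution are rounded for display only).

σ√T = 0.2011·√1.8506 = 0.273570
d₁ = (ln(S/K) + (r+σ²/2)T) / (σ√T) = (ln(116.32/147.72) + (0.0522+0.2011²/2)·1.8506) / 0.273570 = (-0.238974 + 0.134022) / 0.273570 = -0.383639
d₂ = d₁ − σ√T = -0.383639 − 0.273570 = -0.657209
e^{−rT} = e^{−0.0522·1.8506} = 0.907918
N(−d₁) = 0.649377,  N(−d₂) = 0.744477
Put price V = K·e^{−rT}·N(−d₂) − S·N(−d₁) = 99.847440 − 75.535517 = 24.311922
φ(d₁) = (1/√(2π))·e^{−d₁²/2} = 0.370639
Γ = φ(d₁) / (S·σ·√T) = 0.011647

price = 24.311922
Γ = 0.011647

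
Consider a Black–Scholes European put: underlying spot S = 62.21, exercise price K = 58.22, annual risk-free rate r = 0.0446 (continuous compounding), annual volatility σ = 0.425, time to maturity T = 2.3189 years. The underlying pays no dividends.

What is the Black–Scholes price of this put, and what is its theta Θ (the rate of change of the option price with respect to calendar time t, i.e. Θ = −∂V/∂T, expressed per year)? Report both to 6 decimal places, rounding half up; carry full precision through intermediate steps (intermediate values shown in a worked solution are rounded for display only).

price = 10.177820
Θ = -1.689172

σ√T = 0.425·√2.3189 = 0.647187
d₁ = (ln(S/K) + (r+σ²/2)T) / (σ√T) = (ln(62.21/58.22) + (0.0446+0.425²/2)·2.3189) / 0.647187 = (0.066287 + 0.312849) / 0.647187 = 0.585820
d₂ = d₁ − σ√T = 0.585820 − 0.647187 = -0.061367
e^{−rT} = e^{−0.0446·2.3189} = 0.901746
N(−d₁) = 0.278998,  N(−d₂) = 0.524467
Put price V = K·e^{−rT}·N(−d₂) − S·N(−d₁) = 27.534294 − 17.356474 = 10.177820
φ(d₁) = (1/√(2π))·e^{−d₁²/2} = 0.336038
Θ = −S·φ(d₁)·σ/(2√T) + r·K·e^{−rT}·N(−d₂) = −2.917201 + 1.228030 = -1.689172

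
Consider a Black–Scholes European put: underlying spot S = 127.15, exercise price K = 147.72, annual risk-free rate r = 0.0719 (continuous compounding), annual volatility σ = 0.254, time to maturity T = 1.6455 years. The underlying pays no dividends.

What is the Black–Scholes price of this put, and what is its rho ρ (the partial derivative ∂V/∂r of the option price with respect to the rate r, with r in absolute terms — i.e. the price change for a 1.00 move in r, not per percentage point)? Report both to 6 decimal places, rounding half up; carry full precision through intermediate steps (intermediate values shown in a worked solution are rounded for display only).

price = 18.840943
ρ = -130.126714

σ√T = 0.254·√1.6455 = 0.325824
d₁ = (ln(S/K) + (r+σ²/2)T) / (σ√T) = (ln(127.15/147.72) + (0.0719+0.254²/2)·1.6455) / 0.325824 = (-0.149951 + 0.171392) / 0.325824 = 0.065805
d₂ = d₁ − σ√T = 0.065805 − 0.325824 = -0.260018
e^{−rT} = e^{−0.0719·1.6455} = 0.888419
N(−d₁) = 0.473766,  N(−d₂) = 0.602575
Put price V = K·e^{−rT}·N(−d₂) − S·N(−d₁) = 79.080349 − 60.239406 = 18.840943
ρ = −K·T·e^{−rT}·N(−d₂) = -130.126714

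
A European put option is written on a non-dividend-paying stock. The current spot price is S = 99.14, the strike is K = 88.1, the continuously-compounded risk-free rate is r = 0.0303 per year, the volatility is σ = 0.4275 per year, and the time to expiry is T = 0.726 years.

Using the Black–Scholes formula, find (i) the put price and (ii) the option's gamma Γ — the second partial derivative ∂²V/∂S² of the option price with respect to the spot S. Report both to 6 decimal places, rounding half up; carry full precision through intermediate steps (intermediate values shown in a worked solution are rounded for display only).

σ√T = 0.4275·√0.726 = 0.364254
d₁ = (ln(S/K) + (r+σ²/2)T) / (σ√T) = (ln(99.14/88.1) + (0.0303+0.4275²/2)·0.726) / 0.364254 = (0.118060 + 0.088338) / 0.364254 = 0.566634
d₂ = d₁ − σ√T = 0.566634 − 0.364254 = 0.202380
e^{−rT} = e^{−0.0303·0.726} = 0.978242
N(−d₁) = 0.285481,  N(−d₂) = 0.419810
Put price V = K·e^{−rT}·N(−d₂) − S·N(−d₁) = 36.180536 − 28.302627 = 7.877909
φ(d₁) = (1/√(2π))·e^{−d₁²/2} = 0.339774
Γ = φ(d₁) / (S·σ·√T) = 0.009409

price = 7.877909
Γ = 0.009409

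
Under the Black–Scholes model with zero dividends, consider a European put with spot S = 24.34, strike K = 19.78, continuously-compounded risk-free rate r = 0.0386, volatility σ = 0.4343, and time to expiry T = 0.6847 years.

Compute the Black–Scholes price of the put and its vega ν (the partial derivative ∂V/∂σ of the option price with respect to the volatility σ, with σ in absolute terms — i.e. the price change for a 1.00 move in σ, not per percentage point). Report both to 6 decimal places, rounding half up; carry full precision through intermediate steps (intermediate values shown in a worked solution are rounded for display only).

price = 1.196737
ν = 5.691298

σ√T = 0.4343·√0.6847 = 0.359368
d₁ = (ln(S/K) + (r+σ²/2)T) / (σ√T) = (ln(24.34/19.78) + (0.0386+0.4343²/2)·0.6847) / 0.359368 = (0.207450 + 0.091002) / 0.359368 = 0.830490
d₂ = d₁ − σ√T = 0.830490 − 0.359368 = 0.471122
e^{−rT} = e^{−0.0386·0.6847} = 0.973917
N(−d₁) = 0.203131,  N(−d₂) = 0.318777
Put price V = K·e^{−rT}·N(−d₂) − S·N(−d₁) = 6.140941 − 4.944204 = 1.196737
φ(d₁) = (1/√(2π))·e^{−d₁²/2} = 0.282579
ν = S·φ(d₁)·√T = 5.691298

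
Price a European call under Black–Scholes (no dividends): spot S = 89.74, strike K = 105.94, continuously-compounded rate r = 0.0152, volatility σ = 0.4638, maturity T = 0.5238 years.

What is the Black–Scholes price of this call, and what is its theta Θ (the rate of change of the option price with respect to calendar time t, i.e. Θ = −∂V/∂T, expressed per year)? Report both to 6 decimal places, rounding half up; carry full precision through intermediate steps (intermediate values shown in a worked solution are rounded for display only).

price = 6.700427
Θ = -11.375022

σ√T = 0.4638·√0.5238 = 0.335671
d₁ = (ln(S/K) + (r+σ²/2)T) / (σ√T) = (ln(89.74/105.94) + (0.0152+0.4638²/2)·0.5238) / 0.335671 = (-0.165956 + 0.064299) / 0.335671 = -0.302848
d₂ = d₁ − σ√T = -0.302848 − 0.335671 = -0.638518
e^{−rT} = e^{−0.0152·0.5238} = 0.992070
N(d₁) = 0.381003,  N(d₂) = 0.261568
Call price V = S·N(d₁) − K·e^{−rT}·N(d₂) = 34.191206 − 27.490779 = 6.700427
φ(d₁) = (1/√(2π))·e^{−d₁²/2} = 0.381061
Θ = −S·φ(d₁)·σ/(2√T) − r·K·e^{−rT}·N(d₂) = −10.957162 − 0.417860 = -11.375022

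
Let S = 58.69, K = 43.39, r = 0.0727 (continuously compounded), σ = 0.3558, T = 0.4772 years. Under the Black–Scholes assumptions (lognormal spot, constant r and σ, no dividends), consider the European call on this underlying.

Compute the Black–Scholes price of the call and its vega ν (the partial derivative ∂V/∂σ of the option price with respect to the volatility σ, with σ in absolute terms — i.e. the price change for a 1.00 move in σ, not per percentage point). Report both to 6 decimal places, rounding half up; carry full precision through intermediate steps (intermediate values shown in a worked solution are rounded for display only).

price = 17.254284
ν = 5.306942

σ√T = 0.3558·√0.4772 = 0.245785
d₁ = (ln(S/K) + (r+σ²/2)T) / (σ√T) = (ln(58.69/43.39) + (0.0727+0.3558²/2)·0.4772) / 0.245785 = (0.302040 + 0.064898) / 0.245785 = 1.492920
d₂ = d₁ − σ√T = 1.492920 − 0.245785 = 1.247135
e^{−rT} = e^{−0.0727·0.4772} = 0.965902
N(d₁) = 0.932271,  N(d₂) = 0.893826
Call price V = S·N(d₁) − K·e^{−rT}·N(d₂) = 54.714982 − 37.460698 = 17.254284
φ(d₁) = (1/√(2π))·e^{−d₁²/2} = 0.130897
ν = S·φ(d₁)·√T = 5.306942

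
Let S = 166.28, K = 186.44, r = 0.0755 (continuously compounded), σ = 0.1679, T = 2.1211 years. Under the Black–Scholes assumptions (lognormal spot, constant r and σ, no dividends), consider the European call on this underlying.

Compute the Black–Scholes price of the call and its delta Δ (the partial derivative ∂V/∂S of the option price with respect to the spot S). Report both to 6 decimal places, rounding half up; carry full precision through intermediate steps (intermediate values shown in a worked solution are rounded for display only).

price = 19.807988
Δ = 0.621408

σ√T = 0.1679·√2.1211 = 0.244530
d₁ = (ln(S/K) + (r+σ²/2)T) / (σ√T) = (ln(166.28/186.44) + (0.0755+0.1679²/2)·2.1211) / 0.244530 = (-0.114436 + 0.190040) / 0.244530 = 0.309182
d₂ = d₁ − σ√T = 0.309182 − 0.244530 = 0.064652
e^{−rT} = e^{−0.0755·2.1211} = 0.852022
N(d₁) = 0.621408,  N(d₂) = 0.525775
Call price V = S·N(d₁) − K·e^{−rT}·N(d₂) = 103.327775 − 83.519787 = 19.807988
Δ = N(d₁) = 0.621408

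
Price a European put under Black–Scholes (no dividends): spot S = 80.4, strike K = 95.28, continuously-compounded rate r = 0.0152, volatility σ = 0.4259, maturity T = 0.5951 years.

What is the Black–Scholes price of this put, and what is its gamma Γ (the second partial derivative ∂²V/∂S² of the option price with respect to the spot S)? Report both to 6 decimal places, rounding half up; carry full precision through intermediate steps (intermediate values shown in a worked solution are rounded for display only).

price = 19.740116
Γ = 0.014326

σ√T = 0.4259·√0.5951 = 0.328551
d₁ = (ln(S/K) + (r+σ²/2)T) / (σ√T) = (ln(80.4/95.28) + (0.0152+0.4259²/2)·0.5951) / 0.328551 = (-0.169806 + 0.063018) / 0.328551 = -0.325025
d₂ = d₁ − σ√T = -0.325025 − 0.328551 = -0.653576
e^{−rT} = e^{−0.0152·0.5951} = 0.990995
N(−d₁) = 0.627419,  N(−d₂) = 0.743308
Put price V = K·e^{−rT}·N(−d₂) − S·N(−d₁) = 70.184612 − 50.444495 = 19.740116
φ(d₁) = (1/√(2π))·e^{−d₁²/2} = 0.378417
Γ = φ(d₁) / (S·σ·√T) = 0.014326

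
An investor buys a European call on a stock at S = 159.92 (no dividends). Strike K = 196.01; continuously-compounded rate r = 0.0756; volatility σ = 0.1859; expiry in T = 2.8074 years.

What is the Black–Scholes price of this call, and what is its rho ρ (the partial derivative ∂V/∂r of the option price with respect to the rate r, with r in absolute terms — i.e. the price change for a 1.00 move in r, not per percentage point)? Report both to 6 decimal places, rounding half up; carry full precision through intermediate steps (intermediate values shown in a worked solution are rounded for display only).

σ√T = 0.1859·√2.8074 = 0.311481
d₁ = (ln(S/K) + (r+σ²/2)T) / (σ√T) = (ln(159.92/196.01) + (0.0756+0.1859²/2)·2.8074) / 0.311481 = (-0.203492 + 0.260750) / 0.311481 = 0.183824
d₂ = d₁ − σ√T = 0.183824 − 0.311481 = -0.127657
e^{−rT} = e^{−0.0756·2.8074} = 0.808771
N(d₁) = 0.572924,  N(d₂) = 0.449210
Call price V = S·N(d₁) − K·e^{−rT}·N(d₂) = 91.622038 − 71.212036 = 20.410002
ρ = K·T·e^{−rT}·N(d₂) = 199.920670

price = 20.410002
ρ = 199.920670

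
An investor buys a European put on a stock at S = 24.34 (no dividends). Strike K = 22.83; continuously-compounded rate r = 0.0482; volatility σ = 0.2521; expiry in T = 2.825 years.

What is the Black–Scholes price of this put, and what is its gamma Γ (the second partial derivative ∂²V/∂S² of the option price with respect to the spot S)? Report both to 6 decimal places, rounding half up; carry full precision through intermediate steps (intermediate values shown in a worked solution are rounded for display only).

σ√T = 0.2521·√2.825 = 0.423723
d₁ = (ln(S/K) + (r+σ²/2)T) / (σ√T) = (ln(24.34/22.83) + (0.0482+0.2521²/2)·2.825) / 0.423723 = (0.064046 + 0.225936) / 0.423723 = 0.684365
d₂ = d₁ − σ√T = 0.684365 − 0.423723 = 0.260642
e^{−rT} = e^{−0.0482·2.825} = 0.872699
N(−d₁) = 0.246872,  N(−d₂) = 0.397184
Put price V = K·e^{−rT}·N(−d₂) − S·N(−d₁) = 7.913385 − 6.008873 = 1.904512
φ(d₁) = (1/√(2π))·e^{−d₁²/2} = 0.315652
Γ = φ(d₁) / (S·σ·√T) = 0.030606

price = 1.904512
Γ = 0.030606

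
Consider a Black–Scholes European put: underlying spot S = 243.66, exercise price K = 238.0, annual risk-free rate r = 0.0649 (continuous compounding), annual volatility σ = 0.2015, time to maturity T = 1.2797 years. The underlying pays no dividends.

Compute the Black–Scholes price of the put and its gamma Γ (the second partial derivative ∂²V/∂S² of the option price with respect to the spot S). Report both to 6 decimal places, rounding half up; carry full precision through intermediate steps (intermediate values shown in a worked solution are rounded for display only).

price = 10.918815
Γ = 0.006066

σ√T = 0.2015·√1.2797 = 0.227945
d₁ = (ln(S/K) + (r+σ²/2)T) / (σ√T) = (ln(243.66/238.0) + (0.0649+0.2015²/2)·1.2797) / 0.227945 = (0.023503 + 0.109032) / 0.227945 = 0.581435
d₂ = d₁ − σ√T = 0.581435 − 0.227945 = 0.353491
e^{−rT} = e^{−0.0649·1.2797} = 0.920303
N(−d₁) = 0.280474,  N(−d₂) = 0.361860
Put price V = K·e^{−rT}·N(−d₂) − S·N(−d₁) = 79.258990 − 68.340175 = 10.918815
φ(d₁) = (1/√(2π))·e^{−d₁²/2} = 0.336899
Γ = φ(d₁) / (S·σ·√T) = 0.006066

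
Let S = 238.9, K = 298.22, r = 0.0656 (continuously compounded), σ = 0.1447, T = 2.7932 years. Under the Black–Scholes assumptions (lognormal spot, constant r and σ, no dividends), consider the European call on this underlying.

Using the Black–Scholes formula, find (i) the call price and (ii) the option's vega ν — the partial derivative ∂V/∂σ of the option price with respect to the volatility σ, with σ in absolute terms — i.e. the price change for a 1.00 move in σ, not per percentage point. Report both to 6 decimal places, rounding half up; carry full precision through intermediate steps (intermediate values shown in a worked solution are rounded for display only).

price = 19.045254
ν = 159.167863

σ√T = 0.1447·√2.7932 = 0.241835
d₁ = (ln(S/K) + (r+σ²/2)T) / (σ√T) = (ln(238.9/298.22) + (0.0656+0.1447²/2)·2.7932) / 0.241835 = (-0.221786 + 0.212476) / 0.241835 = -0.038499
d₂ = d₁ − σ√T = -0.038499 − 0.241835 = -0.280334
e^{−rT} = e^{−0.0656·2.7932} = 0.832573
N(d₁) = 0.484645,  N(d₂) = 0.389611
Call price V = S·N(d₁) − K·e^{−rT}·N(d₂) = 115.781692 − 96.736438 = 19.045254
φ(d₁) = (1/√(2π))·e^{−d₁²/2} = 0.398647
ν = S·φ(d₁)·√T = 159.167863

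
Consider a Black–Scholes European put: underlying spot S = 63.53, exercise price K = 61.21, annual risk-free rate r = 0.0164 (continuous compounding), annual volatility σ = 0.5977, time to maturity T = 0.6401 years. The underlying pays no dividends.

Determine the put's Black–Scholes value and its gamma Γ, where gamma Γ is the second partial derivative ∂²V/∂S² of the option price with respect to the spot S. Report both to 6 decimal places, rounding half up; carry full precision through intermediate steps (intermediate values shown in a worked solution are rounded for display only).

σ√T = 0.5977·√0.6401 = 0.478197
d₁ = (ln(S/K) + (r+σ²/2)T) / (σ√T) = (ln(63.53/61.21) + (0.0164+0.5977²/2)·0.6401) / 0.478197 = (0.037202 + 0.124834) / 0.478197 = 0.338847
d₂ = d₁ − σ√T = 0.338847 − 0.478197 = -0.139351
e^{−rT} = e^{−0.0164·0.6401} = 0.989557
N(−d₁) = 0.367363,  N(−d₂) = 0.555413
Put price V = K·e^{−rT}·N(−d₂) − S·N(−d₁) = 33.641835 − 23.338544 = 10.303292
φ(d₁) = (1/√(2π))·e^{−d₁²/2} = 0.376685
Γ = φ(d₁) / (S·σ·√T) = 0.012399

price = 10.303292
Γ = 0.012399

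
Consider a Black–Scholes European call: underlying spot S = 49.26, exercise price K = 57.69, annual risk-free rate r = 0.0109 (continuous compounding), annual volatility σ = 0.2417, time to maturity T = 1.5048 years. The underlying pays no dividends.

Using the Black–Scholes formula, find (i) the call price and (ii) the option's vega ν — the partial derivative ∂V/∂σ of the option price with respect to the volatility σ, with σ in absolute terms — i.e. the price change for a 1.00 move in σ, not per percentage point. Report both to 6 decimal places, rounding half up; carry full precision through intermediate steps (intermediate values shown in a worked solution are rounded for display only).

σ√T = 0.2417·√1.5048 = 0.296494
d₁ = (ln(S/K) + (r+σ²/2)T) / (σ√T) = (ln(49.26/57.69) + (0.0109+0.2417²/2)·1.5048) / 0.296494 = (-0.157971 + 0.060357) / 0.296494 = -0.329230
d₂ = d₁ − σ√T = -0.329230 − 0.296494 = -0.625724
e^{−rT} = e^{−0.0109·1.5048} = 0.983731
N(d₁) = 0.370991,  N(d₂) = 0.265748
Call price V = S·N(d₁) − K·e^{−rT}·N(d₂) = 18.275012 − 15.081586 = 3.193426
φ(d₁) = (1/√(2π))·e^{−d₁²/2} = 0.377897
ν = S·φ(d₁)·√T = 22.835301

price = 3.193426
ν = 22.835301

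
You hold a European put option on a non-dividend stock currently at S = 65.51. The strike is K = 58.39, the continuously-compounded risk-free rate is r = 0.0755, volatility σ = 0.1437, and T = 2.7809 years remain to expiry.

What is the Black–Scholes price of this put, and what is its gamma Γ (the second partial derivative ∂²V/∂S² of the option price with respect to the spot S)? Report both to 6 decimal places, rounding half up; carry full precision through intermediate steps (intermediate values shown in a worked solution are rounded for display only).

price = 0.535633
Γ = 0.008549

σ√T = 0.1437·√2.7809 = 0.239635
d₁ = (ln(S/K) + (r+σ²/2)T) / (σ√T) = (ln(65.51/58.39) + (0.0755+0.1437²/2)·2.7809) / 0.239635 = (0.115058 + 0.238670) / 0.239635 = 1.476116
d₂ = d₁ − σ√T = 1.476116 − 0.239635 = 1.236482
e^{−rT} = e^{−0.0755·2.7809} = 0.810618
N(−d₁) = 0.069956,  N(−d₂) = 0.108140
Put price V = K·e^{−rT}·N(−d₂) − S·N(−d₁) = 5.118473 − 4.582840 = 0.535633
φ(d₁) = (1/√(2π))·e^{−d₁²/2} = 0.134203
Γ = φ(d₁) / (S·σ·√T) = 0.008549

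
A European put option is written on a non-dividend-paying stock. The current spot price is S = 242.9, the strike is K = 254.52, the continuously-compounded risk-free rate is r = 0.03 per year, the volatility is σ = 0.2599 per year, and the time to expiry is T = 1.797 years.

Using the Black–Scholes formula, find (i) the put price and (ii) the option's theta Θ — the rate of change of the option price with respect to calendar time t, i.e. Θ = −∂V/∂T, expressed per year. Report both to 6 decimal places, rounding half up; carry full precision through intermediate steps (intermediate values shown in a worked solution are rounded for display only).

σ√T = 0.2599·√1.797 = 0.348402
d₁ = (ln(S/K) + (r+σ²/2)T) / (σ√T) = (ln(242.9/254.52) + (0.03+0.2599²/2)·1.797) / 0.348402 = (-0.046730 + 0.114602) / 0.348402 = 0.194810
d₂ = d₁ − σ√T = 0.194810 − 0.348402 = -0.153591
e^{−rT} = e^{−0.03·1.797} = 0.947517
N(−d₁) = 0.422771,  N(−d₂) = 0.561034
Put price V = K·e^{−rT}·N(−d₂) − S·N(−d₁) = 135.300149 − 102.690995 = 32.609154
φ(d₁) = (1/√(2π))·e^{−d₁²/2} = 0.391443
Θ = −S·φ(d₁)·σ/(2√T) + r·K·e^{−rT}·N(−d₂) = −9.217196 + 4.059004 = -5.158192

price = 32.609154
Θ = -5.158192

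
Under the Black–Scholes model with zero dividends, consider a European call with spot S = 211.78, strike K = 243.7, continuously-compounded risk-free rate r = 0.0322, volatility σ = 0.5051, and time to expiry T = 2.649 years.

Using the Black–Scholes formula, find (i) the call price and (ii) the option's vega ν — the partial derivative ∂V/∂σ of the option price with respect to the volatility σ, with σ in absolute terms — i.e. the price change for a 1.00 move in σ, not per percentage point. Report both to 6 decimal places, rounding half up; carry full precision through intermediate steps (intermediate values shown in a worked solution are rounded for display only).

price = 63.612116
ν = 129.609042

σ√T = 0.5051·√2.649 = 0.822088
d₁ = (ln(S/K) + (r+σ²/2)T) / (σ√T) = (ln(211.78/243.7) + (0.0322+0.5051²/2)·2.649) / 0.822088 = (-0.140390 + 0.423212) / 0.822088 = 0.344029
d₂ = d₁ − σ√T = 0.344029 − 0.822088 = -0.478059
e^{−rT} = e^{−0.0322·2.649} = 0.918239
N(d₁) = 0.634588,  N(d₂) = 0.316304
Call price V = S·N(d₁) − K·e^{−rT}·N(d₂) = 134.393006 − 70.780890 = 63.612116
φ(d₁) = (1/√(2π))·e^{−d₁²/2} = 0.376019
ν = S·φ(d₁)·√T = 129.609042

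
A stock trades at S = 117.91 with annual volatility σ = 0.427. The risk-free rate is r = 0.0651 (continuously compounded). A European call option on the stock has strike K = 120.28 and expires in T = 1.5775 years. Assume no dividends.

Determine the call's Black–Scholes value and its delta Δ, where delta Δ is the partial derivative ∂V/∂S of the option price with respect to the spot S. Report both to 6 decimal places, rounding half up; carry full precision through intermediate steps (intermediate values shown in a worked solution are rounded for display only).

price = 28.900226
Δ = 0.663682

σ√T = 0.427·√1.5775 = 0.536306
d₁ = (ln(S/K) + (r+σ²/2)T) / (σ√T) = (ln(117.91/120.28) + (0.0651+0.427²/2)·1.5775) / 0.536306 = (-0.019901 + 0.246507) / 0.536306 = 0.422532
d₂ = d₁ − σ√T = 0.422532 − 0.536306 = -0.113774
e^{−rT} = e^{−0.0651·1.5775} = 0.902402
N(d₁) = 0.663682,  N(d₂) = 0.454709
Call price V = S·N(d₁) − K·e^{−rT}·N(d₂) = 78.254710 − 49.354484 = 28.900226
Δ = N(d₁) = 0.663682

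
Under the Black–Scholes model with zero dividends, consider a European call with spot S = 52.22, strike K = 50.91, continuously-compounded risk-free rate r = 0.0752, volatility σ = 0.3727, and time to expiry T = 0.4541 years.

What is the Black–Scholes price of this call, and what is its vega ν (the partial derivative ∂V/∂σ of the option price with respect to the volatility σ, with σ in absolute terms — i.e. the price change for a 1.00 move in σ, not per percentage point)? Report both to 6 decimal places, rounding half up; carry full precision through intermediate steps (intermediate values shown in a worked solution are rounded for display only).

price = 6.718184
ν = 13.144873

σ√T = 0.3727·√0.4541 = 0.251151
d₁ = (ln(S/K) + (r+σ²/2)T) / (σ√T) = (ln(52.22/50.91) + (0.0752+0.3727²/2)·0.4541) / 0.251151 = (0.025406 + 0.065687) / 0.251151 = 0.362702
d₂ = d₁ − σ√T = 0.362702 − 0.251151 = 0.111551
e^{−rT} = e^{−0.0752·0.4541} = 0.966428
N(d₁) = 0.641586,  N(d₂) = 0.544410
Call price V = S·N(d₁) − K·e^{−rT}·N(d₂) = 33.503629 − 26.785446 = 6.718184
φ(d₁) = (1/√(2π))·e^{−d₁²/2} = 0.373546
ν = S·φ(d₁)·√T = 13.144873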